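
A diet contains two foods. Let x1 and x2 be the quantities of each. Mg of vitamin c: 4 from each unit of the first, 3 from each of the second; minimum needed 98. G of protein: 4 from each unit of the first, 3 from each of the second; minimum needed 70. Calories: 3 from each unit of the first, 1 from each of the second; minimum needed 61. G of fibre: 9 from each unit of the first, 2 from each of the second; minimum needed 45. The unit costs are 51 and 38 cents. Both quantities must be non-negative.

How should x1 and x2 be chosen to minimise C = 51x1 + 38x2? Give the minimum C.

x1 = 17, x2 = 10, minimum C = 1247

Feasible corners and C = 51x1 + 38x2:
  (0, 61) → C = 2318
  (49/2, 0) → C = 2499/2
  (17, 10) → C = 1247
The feasible region is unbounded (it extends along (0, 1), (1, 0)), but C strictly increases along every unbounded feasible direction, so there is no improving ray and the minimum is attained at a vertex.

At the optimal vertex, 4x1 + 3x2 = 98 and 3x1 + x2 = 61.
Solving simultaneously gives x1 = 17, x2 = 10.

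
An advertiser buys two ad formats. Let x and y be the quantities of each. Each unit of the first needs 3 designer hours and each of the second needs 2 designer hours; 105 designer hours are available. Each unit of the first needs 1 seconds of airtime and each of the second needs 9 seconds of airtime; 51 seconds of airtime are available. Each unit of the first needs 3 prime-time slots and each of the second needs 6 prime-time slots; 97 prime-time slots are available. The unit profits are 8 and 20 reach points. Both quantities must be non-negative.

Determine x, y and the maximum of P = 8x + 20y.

Feasible corners and P = 8x + 20y:
  (0, 0) → P = 0
  (0, 17/3) → P = 340/3
  (97/3, 0) → P = 776/3
  (27, 8/3) → P = 808/3

x = 27, y = 8/3, maximum P = 808/3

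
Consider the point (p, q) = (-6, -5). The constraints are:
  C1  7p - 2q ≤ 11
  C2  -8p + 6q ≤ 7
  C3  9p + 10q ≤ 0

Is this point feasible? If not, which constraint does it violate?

not feasible — violates C2

Constraint C2: -8p + 6q = 18, which is not ≤ 7. All other constraints are satisfied.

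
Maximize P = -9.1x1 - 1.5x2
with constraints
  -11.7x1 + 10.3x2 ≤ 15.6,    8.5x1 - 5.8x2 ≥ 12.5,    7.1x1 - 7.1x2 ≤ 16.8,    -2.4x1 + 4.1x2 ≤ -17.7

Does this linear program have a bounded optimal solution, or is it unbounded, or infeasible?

infeasible

The boundaries -11.7x1 + 10.3x2 = 15.6 and 8.5x1 - 5.8x2 = 12.5 meet at (1993/179, 2535/179), but that point violates -2.4x1 + 4.1x2 ≤ -17.7. Every candidate vertex is excluded by some other constraint, so the feasible region is empty.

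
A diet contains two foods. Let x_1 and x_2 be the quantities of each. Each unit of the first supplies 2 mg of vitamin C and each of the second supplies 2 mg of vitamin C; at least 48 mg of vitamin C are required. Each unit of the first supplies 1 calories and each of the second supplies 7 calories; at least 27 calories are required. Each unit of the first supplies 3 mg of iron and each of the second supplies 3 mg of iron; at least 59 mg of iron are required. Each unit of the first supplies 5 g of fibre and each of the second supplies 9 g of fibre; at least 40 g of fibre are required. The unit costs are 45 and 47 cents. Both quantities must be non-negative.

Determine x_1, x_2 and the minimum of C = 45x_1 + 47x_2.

x_1 = 47/2, x_2 = 1/2, minimum C = 1081

Extreme points and C = 45x_1 + 47x_2:
  (0, 24) → C = 1128
  (27, 0) → C = 1215
  (47/2, 1/2) → C = 1081
The feasible region is unbounded (it extends along (0, 1), (1, 0)), but C strictly increases along every unbounded feasible direction, so there is no improving ray and the minimum is attained at a vertex.

The optimum lies where 2x_1 + 2x_2 = 48 and x_1 + 7x_2 = 27.
Solving simultaneously gives x_1 = 47/2, x_2 = 1/2.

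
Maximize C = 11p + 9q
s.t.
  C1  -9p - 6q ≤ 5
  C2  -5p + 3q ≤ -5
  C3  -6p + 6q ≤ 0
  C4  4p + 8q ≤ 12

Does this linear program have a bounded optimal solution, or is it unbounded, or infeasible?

From the feasible point (5/19, -70/57), moving in the direction (8, -4) keeps every constraint satisfied while C increases without bound.

unbounded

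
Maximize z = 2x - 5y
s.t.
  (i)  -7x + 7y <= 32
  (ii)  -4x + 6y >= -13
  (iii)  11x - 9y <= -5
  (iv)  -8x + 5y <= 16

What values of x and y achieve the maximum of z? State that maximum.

x = -23/4, y = -6, maximum z = 37/2

Extreme points and z = 2x - 5y:
  (253/14, 317/14) → z = -1079/14
  (16/7, 48/7) → z = -208/7
  (-49/10, -163/30) → z = 521/30
  (-23/4, -6) → z = 37/2

At the optimal vertex, -4x + 6y = -13 and -8x + 5y = 16.
Solving simultaneously gives x = -23/4, y = -6.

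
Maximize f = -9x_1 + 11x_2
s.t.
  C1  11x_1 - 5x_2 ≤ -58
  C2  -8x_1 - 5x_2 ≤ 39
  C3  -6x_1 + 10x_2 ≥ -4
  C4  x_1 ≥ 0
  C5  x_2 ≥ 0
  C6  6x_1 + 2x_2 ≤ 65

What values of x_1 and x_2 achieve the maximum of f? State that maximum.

At the optimal vertex, x_1 = 0 and 6x_1 + 2x_2 = 65.
Solving simultaneously gives x_1 = 0, x_2 = 65/2.

x_1 = 0, x_2 = 65/2, maximum f = 715/2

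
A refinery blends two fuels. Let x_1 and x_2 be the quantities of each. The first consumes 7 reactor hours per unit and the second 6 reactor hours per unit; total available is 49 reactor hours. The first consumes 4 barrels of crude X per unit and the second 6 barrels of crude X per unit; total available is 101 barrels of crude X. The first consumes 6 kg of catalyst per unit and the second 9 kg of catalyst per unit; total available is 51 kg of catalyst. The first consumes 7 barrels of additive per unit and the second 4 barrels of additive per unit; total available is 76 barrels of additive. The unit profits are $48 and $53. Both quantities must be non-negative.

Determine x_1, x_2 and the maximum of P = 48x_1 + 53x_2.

x_1 = 5, x_2 = 7/3, maximum P = 1091/3

Feasible corners and P = 48x_1 + 53x_2:
  (0, 0) → P = 0
  (0, 17/3) → P = 901/3
  (7, 0) → P = 336
  (5, 7/3) → P = 1091/3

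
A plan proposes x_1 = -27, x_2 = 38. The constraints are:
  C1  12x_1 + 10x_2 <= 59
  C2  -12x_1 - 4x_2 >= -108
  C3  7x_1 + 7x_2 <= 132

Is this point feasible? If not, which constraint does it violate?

C1: 56 ≤ 59 ✓
C2: 172 ≥ -108 ✓
C3: 77 ≤ 132 ✓

feasible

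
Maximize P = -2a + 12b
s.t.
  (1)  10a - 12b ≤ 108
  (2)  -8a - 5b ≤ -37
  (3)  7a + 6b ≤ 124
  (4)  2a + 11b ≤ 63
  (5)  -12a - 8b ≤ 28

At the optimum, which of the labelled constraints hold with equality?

Feasible corners and P = -2a + 12b:
  (492/73, -247/73) → P = -3948/73
  (972/67, 207/67) → P = 540/67
  (46/39, 215/39) → P = 2488/39

The maximum is at (46/39, 215/39). Substituting into each constraint, equality holds for (2) and (4); the remaining constraints have slack.

(2) and (4)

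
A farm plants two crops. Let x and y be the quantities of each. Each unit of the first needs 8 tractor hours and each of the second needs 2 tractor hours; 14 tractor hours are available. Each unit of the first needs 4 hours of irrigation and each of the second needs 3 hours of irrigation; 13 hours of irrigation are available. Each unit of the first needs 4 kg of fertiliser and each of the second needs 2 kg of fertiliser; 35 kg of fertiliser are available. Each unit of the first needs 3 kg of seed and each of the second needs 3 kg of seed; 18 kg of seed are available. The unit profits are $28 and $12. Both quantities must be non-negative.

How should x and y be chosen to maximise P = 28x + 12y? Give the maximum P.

Vertices and P = 28x + 12y:
  (0, 0) → P = 0
  (0, 13/3) → P = 52
  (7/4, 0) → P = 49
  (1, 3) → P = 64

x = 1, y = 3, maximum P = 64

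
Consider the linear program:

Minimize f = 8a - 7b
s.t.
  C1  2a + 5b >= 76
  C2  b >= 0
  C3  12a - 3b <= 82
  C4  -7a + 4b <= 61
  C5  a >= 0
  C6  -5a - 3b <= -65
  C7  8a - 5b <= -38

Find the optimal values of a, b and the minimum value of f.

a = 511/27, b = 1306/27, minimum f = -5054/27

Feasible corners and f = 8a - 7b:
  (511/27, 1306/27) → f = -5054/27
  (131/9, 278/9) → f = -898/9
  (77/41, 760/41) → f = -4704/41
  (211/49, 710/49) → f = -3282/49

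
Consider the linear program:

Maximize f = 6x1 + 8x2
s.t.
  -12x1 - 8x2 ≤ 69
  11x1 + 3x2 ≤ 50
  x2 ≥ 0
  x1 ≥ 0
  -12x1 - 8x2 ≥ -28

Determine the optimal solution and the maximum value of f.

Vertices and f = 6x1 + 8x2:
  (0, 0) → f = 0
  (7/3, 0) → f = 14
  (0, 7/2) → f = 28

x1 = 0, x2 = 7/2, maximum f = 28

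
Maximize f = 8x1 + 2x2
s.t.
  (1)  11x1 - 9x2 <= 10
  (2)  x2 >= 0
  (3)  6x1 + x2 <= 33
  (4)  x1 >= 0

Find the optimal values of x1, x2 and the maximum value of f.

Corner points and f = 8x1 + 2x2:
  (10/11, 0) → f = 80/11
  (307/65, 303/65) → f = 3062/65
  (0, 0) → f = 0
  (0, 33) → f = 66

x1 = 0, x2 = 33, maximum f = 66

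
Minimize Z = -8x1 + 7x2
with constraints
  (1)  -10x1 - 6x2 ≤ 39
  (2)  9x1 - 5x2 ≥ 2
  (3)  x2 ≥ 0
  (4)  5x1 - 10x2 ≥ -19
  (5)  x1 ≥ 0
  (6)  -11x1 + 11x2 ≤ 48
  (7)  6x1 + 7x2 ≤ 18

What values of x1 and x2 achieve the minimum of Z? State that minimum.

x1 = 3, x2 = 0, minimum Z = -24

Extreme points and Z = -8x1 + 7x2:
  (2/9, 0) → Z = -16/9
  (104/93, 50/31) → Z = 218/93
  (3, 0) → Z = -24

The binding constraints are x2 = 0 and 6x1 + 7x2 = 18.
Solving simultaneously gives x1 = 3, x2 = 0.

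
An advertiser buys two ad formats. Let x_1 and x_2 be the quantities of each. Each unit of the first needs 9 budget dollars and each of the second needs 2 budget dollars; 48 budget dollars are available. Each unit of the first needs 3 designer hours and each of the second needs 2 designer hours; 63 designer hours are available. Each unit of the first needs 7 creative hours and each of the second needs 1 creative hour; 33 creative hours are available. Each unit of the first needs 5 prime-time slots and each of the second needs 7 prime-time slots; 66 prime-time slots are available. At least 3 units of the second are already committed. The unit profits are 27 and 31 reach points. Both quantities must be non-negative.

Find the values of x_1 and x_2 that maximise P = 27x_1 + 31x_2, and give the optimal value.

The binding constraints are 7x_1 + x_2 = 33 and 5x_1 + 7x_2 = 66.
Solving simultaneously gives x_1 = 15/4, x_2 = 27/4.

x_1 = 15/4, x_2 = 27/4, maximum P = 621/2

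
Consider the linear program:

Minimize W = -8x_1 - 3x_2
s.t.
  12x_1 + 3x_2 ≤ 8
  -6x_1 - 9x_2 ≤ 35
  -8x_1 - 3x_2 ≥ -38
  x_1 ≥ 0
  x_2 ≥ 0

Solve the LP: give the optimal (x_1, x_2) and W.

Vertices and W = -8x_1 - 3x_2:
  (0, 8/3) → W = -8
  (2/3, 0) → W = -16/3
  (0, 0) → W = 0

At the optimal vertex, 12x_1 + 3x_2 = 8 and x_1 = 0.
Solving simultaneously gives x_1 = 0, x_2 = 8/3.

x_1 = 0, x_2 = 8/3, minimum W = -8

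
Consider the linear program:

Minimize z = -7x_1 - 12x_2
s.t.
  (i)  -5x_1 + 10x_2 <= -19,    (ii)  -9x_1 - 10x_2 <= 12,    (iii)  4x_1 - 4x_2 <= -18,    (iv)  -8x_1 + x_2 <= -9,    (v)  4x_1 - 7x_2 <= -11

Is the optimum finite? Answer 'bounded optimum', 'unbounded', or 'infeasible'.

infeasible

The boundaries 4x_1 - 4x_2 = -18 and -8x_1 + x_2 = -9 meet at (27/14, 45/7), but that point violates -5x_1 + 10x_2 ≤ -19. Every candidate vertex is excluded by some other constraint, so the feasible region is empty.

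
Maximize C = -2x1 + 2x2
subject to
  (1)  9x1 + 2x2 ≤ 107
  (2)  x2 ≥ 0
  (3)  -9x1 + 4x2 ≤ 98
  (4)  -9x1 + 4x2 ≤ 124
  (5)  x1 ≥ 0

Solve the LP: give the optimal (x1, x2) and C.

Extreme points and C = -2x1 + 2x2:
  (107/9, 0) → C = -214/9
  (116/27, 205/6) → C = 1613/27
  (0, 0) → C = 0
  (0, 49/2) → C = 49

At the optimal vertex, 9x1 + 2x2 = 107 and -9x1 + 4x2 = 98.
Solving simultaneously gives x1 = 116/27, x2 = 205/6.

x1 = 116/27, x2 = 205/6, maximum C = 1613/27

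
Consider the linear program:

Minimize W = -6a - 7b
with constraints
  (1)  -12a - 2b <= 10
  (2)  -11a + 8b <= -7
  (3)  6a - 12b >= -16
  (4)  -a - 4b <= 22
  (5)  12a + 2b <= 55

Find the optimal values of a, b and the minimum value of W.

a = 157/39, b = 87/26, minimum W = -1237/26

Feasible corners and W = -6a - 7b:
  (-33/59, -97/59) → W = 877/59
  (2/23, -127/23) → W = 877/23
  (53/21, 109/42) → W = -1399/42
  (157/39, 87/26) → W = -1237/26
  (132/23, -319/46) → W = 649/46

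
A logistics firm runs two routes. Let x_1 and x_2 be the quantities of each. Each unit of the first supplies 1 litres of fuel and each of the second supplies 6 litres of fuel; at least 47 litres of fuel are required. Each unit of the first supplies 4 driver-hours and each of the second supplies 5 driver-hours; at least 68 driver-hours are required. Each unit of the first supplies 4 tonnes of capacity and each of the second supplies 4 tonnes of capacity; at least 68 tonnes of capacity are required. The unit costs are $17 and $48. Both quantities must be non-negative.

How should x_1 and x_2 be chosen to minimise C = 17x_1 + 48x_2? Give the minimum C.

x_1 = 11, x_2 = 6, minimum C = 475

Extreme points and C = 17x_1 + 48x_2:
  (0, 17) → C = 816
  (47, 0) → C = 799
  (11, 6) → C = 475
The feasible region is unbounded (it extends along (0, 1), (1, 0)), but C strictly increases along every unbounded feasible direction, so there is no improving ray and the minimum is attained at a vertex.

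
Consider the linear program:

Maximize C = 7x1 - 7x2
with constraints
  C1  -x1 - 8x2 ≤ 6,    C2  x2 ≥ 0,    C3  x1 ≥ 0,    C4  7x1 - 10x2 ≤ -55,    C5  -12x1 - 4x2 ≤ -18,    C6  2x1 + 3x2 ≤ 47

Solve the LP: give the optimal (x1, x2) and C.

x1 = 305/41, x2 = 439/41, maximum C = -938/41

Extreme points and C = 7x1 - 7x2:
  (0, 11/2) → C = -77/2
  (0, 47/3) → C = -329/3
  (305/41, 439/41) → C = -938/41

The binding constraints are 7x1 - 10x2 = -55 and 2x1 + 3x2 = 47.
Solving simultaneously gives x1 = 305/41, x2 = 439/41.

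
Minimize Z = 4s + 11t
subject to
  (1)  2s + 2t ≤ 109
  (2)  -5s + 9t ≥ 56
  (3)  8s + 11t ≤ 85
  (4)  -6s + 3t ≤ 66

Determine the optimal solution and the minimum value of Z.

s = -142/13, t = 2/13, minimum Z = -42

Feasible corners and Z = 4s + 11t:
  (149/127, 873/127) → Z = 10199/127
  (-142/13, 2/13) → Z = -42
  (-157/30, 173/15) → Z = 1589/15

At the optimal vertex, -5s + 9t = 56 and -6s + 3t = 66.
Solving simultaneously gives s = -142/13, t = 2/13.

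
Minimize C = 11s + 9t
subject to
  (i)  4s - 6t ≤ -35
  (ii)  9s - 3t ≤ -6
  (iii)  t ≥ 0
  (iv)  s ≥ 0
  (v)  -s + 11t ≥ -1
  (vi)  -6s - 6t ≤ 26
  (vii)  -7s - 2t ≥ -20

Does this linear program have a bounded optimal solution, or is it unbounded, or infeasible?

Corner points and C = 11s + 9t:
  (0, 35/6) → C = 105/2
  (1, 13/2) → C = 139/2
  (0, 10) → C = 90
The feasible region has finitely many vertices and no improving ray; the minimum is 105/2 at (0, 35/6).

bounded optimum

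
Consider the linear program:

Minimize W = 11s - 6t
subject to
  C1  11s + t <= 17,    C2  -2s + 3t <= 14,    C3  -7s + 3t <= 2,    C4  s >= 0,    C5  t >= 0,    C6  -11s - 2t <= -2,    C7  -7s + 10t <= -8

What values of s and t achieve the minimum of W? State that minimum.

s = 8/7, t = 0, minimum W = 88/7

Feasible corners and W = 11s - 6t:
  (17/11, 0) → W = 17
  (178/117, 31/117) → W = 1772/117
  (8/7, 0) → W = 88/7

The optimum lies where t = 0 and -7s + 10t = -8.
Solving simultaneously gives s = 8/7, t = 0.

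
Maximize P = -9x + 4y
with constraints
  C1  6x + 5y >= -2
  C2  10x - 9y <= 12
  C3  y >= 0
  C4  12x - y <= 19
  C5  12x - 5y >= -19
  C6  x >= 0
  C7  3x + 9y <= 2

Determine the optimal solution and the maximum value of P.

x = 0, y = 2/9, maximum P = 8/9

Feasible corners and P = -9x + 4y:
  (0, 0) → P = 0
  (2/3, 0) → P = -6
  (0, 2/9) → P = 8/9

At the optimal vertex, x = 0 and 3x + 9y = 2.
Solving simultaneously gives x = 0, y = 2/9.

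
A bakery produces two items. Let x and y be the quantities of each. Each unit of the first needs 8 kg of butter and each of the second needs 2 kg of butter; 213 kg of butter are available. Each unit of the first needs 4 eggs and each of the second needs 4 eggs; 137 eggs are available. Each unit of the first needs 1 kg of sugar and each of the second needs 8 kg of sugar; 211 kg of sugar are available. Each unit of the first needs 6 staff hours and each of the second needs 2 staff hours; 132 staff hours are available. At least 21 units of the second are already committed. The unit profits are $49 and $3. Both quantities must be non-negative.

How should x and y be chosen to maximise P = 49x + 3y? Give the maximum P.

x = 53/4, y = 21, maximum P = 2849/4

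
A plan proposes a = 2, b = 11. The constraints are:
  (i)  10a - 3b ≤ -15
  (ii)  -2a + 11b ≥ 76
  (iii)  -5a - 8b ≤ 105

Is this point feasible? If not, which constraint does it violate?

not feasible — violates (i)

Constraint (i): 10a - 3b = -13, which is not ≤ -15. All other constraints are satisfied.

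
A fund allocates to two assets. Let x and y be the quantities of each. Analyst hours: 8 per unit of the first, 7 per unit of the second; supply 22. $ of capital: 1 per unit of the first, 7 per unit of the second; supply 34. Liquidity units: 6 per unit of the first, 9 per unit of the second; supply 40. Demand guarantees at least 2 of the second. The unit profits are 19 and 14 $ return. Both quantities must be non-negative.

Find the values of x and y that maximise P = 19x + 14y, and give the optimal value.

x = 1, y = 2, maximum P = 47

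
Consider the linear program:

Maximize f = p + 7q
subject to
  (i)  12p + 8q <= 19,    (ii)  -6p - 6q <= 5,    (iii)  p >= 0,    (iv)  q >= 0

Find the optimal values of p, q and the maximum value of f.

p = 0, q = 19/8, maximum f = 133/8

Extreme points and f = p + 7q:
  (0, 19/8) → f = 133/8
  (19/12, 0) → f = 19/12
  (0, 0) → f = 0

At the optimal vertex, 12p + 8q = 19 and p = 0.
Solving simultaneously gives p = 0, q = 19/8.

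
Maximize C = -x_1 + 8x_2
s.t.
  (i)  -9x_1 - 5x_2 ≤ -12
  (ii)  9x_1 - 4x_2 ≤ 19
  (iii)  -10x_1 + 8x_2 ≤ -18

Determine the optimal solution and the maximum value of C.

Corner points and C = -x_1 + 8x_2:
  (143/81, -7/9) → C = -647/81
  (93/61, -21/61) → C = -261/61
  (5/2, 7/8) → C = 9/2

The optimum lies where 9x_1 - 4x_2 = 19 and -10x_1 + 8x_2 = -18.
Solving simultaneously gives x_1 = 5/2, x_2 = 7/8.

x_1 = 5/2, x_2 = 7/8, maximum C = 9/2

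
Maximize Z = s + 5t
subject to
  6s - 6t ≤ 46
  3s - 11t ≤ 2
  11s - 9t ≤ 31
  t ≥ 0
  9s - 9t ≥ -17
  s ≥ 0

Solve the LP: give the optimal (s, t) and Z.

s = 24, t = 233/9, maximum Z = 1381/9

Extreme points and Z = s + 5t:
  (323/94, 71/94) → Z = 339/47
  (2/3, 0) → Z = 2/3
  (24, 233/9) → Z = 1381/9
  (0, 0) → Z = 0
  (0, 17/9) → Z = 85/9

The optimum lies where 11s - 9t = 31 and 9s - 9t = -17.
Solving simultaneously gives s = 24, t = 233/9.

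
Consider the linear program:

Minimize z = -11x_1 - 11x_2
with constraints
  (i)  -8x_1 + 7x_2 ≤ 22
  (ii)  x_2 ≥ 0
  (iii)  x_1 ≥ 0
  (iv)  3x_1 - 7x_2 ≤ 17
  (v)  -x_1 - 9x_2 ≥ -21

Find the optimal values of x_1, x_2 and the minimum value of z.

Vertices and z = -11x_1 - 11x_2:
  (0, 0) → z = 0
  (17/3, 0) → z = -187/3
  (0, 7/3) → z = -77/3
  (150/17, 23/17) → z = -1903/17

The optimum lies where 3x_1 - 7x_2 = 17 and -x_1 - 9x_2 = -21.
Solving simultaneously gives x_1 = 150/17, x_2 = 23/17.

x_1 = 150/17, x_2 = 23/17, minimum z = -1903/17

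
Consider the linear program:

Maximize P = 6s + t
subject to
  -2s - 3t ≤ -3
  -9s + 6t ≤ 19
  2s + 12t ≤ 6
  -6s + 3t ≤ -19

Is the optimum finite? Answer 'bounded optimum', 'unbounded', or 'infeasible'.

From the feasible point (11/4, -5/6), moving in the direction (3, -2) keeps every constraint satisfied while P increases without bound.

unbounded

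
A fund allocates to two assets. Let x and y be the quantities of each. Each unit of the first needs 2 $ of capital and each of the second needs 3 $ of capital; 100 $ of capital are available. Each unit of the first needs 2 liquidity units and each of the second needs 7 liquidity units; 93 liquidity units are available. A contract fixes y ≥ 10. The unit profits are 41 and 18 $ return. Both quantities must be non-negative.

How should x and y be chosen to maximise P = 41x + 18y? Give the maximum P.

Feasible corners and P = 41x + 18y:
  (0, 93/7) → P = 1674/7
  (0, 10) → P = 180
  (23/2, 10) → P = 1303/2

At the optimal vertex, 2x + 7y = 93 and y = 10.
Solving simultaneously gives x = 23/2, y = 10.

x = 23/2, y = 10, maximum P = 1303/2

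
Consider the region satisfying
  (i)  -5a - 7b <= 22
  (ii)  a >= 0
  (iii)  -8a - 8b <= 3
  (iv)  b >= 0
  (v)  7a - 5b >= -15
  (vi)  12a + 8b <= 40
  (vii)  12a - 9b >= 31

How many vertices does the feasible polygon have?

3

Intersecting each pair of boundary lines and keeping only the points that satisfy every inequality leaves:
  (10/3, 0)
  (31/12, 0)
  (152/51, 9/17)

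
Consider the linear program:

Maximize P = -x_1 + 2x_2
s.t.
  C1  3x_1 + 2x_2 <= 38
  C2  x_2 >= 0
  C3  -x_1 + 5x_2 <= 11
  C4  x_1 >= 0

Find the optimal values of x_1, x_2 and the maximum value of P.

x_1 = 0, x_2 = 11/5, maximum P = 22/5

The optimum lies where -x_1 + 5x_2 = 11 and x_1 = 0.
Solving simultaneously gives x_1 = 0, x_2 = 11/5.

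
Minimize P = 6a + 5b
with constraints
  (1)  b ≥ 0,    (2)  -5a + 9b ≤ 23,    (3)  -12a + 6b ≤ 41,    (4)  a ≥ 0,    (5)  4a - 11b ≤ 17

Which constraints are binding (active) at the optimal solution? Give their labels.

(1) and (4)

Extreme points and P = 6a + 5b:
  (0, 0) → P = 0
  (17/4, 0) → P = 51/2
  (0, 23/9) → P = 115/9
The feasible region is unbounded (it extends along (9, 5), (11, 4)), but P strictly increases along every unbounded feasible direction, so there is no improving ray and the minimum is attained at a vertex.

The minimum is at (0, 0). Substituting into each constraint, equality holds for (1) and (4); the remaining constraints have slack.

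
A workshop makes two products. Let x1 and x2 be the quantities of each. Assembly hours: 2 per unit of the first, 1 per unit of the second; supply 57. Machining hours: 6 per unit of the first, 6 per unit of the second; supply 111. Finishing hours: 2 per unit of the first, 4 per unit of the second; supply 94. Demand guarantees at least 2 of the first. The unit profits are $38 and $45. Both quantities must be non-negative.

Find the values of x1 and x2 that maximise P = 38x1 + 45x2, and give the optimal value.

Extreme points and P = 38x1 + 45x2:
  (37/2, 0) → P = 703
  (2, 0) → P = 76
  (2, 33/2) → P = 1637/2

x1 = 2, x2 = 33/2, maximum P = 1637/2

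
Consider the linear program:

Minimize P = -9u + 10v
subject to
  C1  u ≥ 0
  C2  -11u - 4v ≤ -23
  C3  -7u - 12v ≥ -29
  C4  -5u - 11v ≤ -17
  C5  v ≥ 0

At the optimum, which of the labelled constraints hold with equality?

C3 and C5

Corner points and P = -9u + 10v:
  (20/13, 79/52) → P = 35/26
  (185/101, 72/101) → P = -945/101
  (29/7, 0) → P = -261/7
  (17/5, 0) → P = -153/5

The minimum is at (29/7, 0). Substituting into each constraint, equality holds for C3 and C5; the remaining constraints have slack.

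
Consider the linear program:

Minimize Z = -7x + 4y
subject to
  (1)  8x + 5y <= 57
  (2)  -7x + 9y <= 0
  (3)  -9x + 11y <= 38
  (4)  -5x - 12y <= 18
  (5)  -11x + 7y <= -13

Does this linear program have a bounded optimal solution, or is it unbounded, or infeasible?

Corner points and Z = -7x + 4y:
  (513/107, 399/107) → Z = -1995/107
  (774/71, -429/71) → Z = -7134/71
  (117/50, 91/50) → Z = -91/10
  (30/167, -263/167) → Z = -1262/167
The feasible region has finitely many vertices and no improving ray; the minimum is -7134/71 at (774/71, -429/71).

bounded optimum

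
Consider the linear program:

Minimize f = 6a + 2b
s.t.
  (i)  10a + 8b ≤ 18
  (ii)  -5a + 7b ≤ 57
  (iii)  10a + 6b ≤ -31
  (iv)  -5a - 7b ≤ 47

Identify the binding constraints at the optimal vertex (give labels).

Feasible corners and f = 6a + 2b:
  (-559/100, 83/20) → f = -631/25
  (-52/5, 5/7) → f = -2134/35
  (13/8, -63/8) → f = -6

The minimum is at (-52/5, 5/7). Substituting into each constraint, equality holds for (ii) and (iv); the remaining constraints have slack.

(ii) and (iv)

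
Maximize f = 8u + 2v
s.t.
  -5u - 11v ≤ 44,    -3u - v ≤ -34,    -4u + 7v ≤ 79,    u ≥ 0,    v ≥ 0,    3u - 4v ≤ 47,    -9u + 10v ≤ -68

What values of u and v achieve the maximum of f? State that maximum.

u = 129, v = 85, maximum f = 1202

Corner points and f = 8u + 2v:
  (34/3, 0) → f = 272/3
  (136/13, 34/13) → f = 1156/13
  (129, 85) → f = 1202
  (1266/23, 983/23) → f = 12094/23
  (47/3, 0) → f = 376/3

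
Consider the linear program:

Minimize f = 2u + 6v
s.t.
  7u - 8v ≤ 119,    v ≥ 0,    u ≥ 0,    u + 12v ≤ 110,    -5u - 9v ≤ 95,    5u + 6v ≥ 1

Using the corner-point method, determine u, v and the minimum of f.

At the optimal vertex, v = 0 and 5u + 6v = 1.
Solving simultaneously gives u = 1/5, v = 0.

u = 1/5, v = 0, minimum f = 2/5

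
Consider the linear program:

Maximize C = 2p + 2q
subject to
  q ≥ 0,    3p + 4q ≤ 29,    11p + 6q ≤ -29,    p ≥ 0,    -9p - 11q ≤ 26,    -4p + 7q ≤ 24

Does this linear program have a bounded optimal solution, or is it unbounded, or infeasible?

The boundaries q = 0 and 3p + 4q = 29 meet at (29/3, 0), but that point violates 11p + 6q ≤ -29. Every candidate vertex is excluded by some other constraint, so the feasible region is empty.

infeasible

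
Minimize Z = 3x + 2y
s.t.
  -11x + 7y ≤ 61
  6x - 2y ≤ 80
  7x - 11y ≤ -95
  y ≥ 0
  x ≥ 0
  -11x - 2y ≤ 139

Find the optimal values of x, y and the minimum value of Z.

Feasible corners and Z = 3x + 2y:
  (341/10, 623/10) → Z = 2269/10
  (0, 61/7) → Z = 122/7
  (535/26, 565/26) → Z = 2735/26
  (0, 95/11) → Z = 190/11

The binding constraints are 7x - 11y = -95 and x = 0.
Solving simultaneously gives x = 0, y = 95/11.

x = 0, y = 95/11, minimum Z = 190/11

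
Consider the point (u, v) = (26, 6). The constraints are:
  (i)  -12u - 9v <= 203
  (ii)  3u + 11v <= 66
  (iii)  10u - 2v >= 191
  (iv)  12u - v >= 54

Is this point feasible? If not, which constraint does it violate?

Constraint (ii): 3u + 11v = 144, which is not ≤ 66. All other constraints are satisfied.

not feasible — violates (ii)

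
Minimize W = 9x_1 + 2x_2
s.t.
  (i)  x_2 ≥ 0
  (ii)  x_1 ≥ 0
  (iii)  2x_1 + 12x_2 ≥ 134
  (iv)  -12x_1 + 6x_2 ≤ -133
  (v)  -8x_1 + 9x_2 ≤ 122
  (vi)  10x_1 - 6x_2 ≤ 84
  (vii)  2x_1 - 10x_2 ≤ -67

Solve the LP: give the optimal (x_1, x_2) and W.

Corner points and W = 9x_1 + 2x_2:
  (643/20, 632/15) → W = 22417/60
  (49/2, 161/6) → W = 1645/6
  (248/7, 946/21) → W = 8588/21

x_1 = 49/2, x_2 = 161/6, minimum W = 1645/6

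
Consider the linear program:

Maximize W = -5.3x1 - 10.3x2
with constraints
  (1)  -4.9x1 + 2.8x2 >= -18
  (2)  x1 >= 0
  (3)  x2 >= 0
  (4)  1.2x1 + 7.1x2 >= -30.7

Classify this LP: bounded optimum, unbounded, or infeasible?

Corner points and W = -5.3x1 - 10.3x2:
  (180/49, 0) → W = -954/49
  (0, 0) → W = 0
The feasible region has finitely many vertices and no improving ray; the maximum is 0 at (0, 0).

bounded optimum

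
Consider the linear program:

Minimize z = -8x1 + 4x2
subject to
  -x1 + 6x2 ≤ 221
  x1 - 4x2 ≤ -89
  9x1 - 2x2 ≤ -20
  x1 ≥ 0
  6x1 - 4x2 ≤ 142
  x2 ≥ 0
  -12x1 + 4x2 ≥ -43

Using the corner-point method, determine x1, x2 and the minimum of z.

Corner points and z = -8x1 + 4x2:
  (161/26, 1969/52) → z = 1325/13
  (0, 221/6) → z = 442/3
  (49/17, 781/34) → z = 1170/17
  (0, 89/4) → z = 89

At the optimal vertex, x1 - 4x2 = -89 and 9x1 - 2x2 = -20.
Solving simultaneously gives x1 = 49/17, x2 = 781/34.

x1 = 49/17, x2 = 781/34, minimum z = 1170/17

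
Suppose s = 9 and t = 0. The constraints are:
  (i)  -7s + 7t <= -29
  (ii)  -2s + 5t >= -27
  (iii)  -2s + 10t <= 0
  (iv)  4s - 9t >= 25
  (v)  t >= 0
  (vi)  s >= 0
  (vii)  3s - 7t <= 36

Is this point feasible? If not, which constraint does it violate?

(i): -63 ≤ -29 ✓
(ii): -18 ≥ -27 ✓
(iii): -18 ≤ 0 ✓
(iv): 36 ≥ 25 ✓
(v): 0 ≥ 0 ✓
(vi): 9 ≥ 0 ✓
(vii): 27 ≤ 36 ✓

feasible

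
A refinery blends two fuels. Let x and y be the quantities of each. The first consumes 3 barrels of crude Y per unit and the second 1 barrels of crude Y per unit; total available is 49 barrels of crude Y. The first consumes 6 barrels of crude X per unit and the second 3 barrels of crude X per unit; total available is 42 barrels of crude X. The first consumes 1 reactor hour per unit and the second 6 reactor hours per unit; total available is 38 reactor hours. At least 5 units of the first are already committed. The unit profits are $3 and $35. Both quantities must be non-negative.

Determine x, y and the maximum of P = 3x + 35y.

x = 5, y = 4, maximum P = 155

Vertices and P = 3x + 35y:
  (7, 0) → P = 21
  (5, 0) → P = 15
  (5, 4) → P = 155

The optimum lies where 6x + 3y = 42 and x = 5.
Solving simultaneously gives x = 5, y = 4.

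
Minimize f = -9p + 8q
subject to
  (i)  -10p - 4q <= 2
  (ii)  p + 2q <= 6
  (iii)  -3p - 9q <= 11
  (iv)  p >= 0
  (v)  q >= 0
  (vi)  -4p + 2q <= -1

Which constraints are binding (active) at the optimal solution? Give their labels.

(ii) and (v)

Vertices and f = -9p + 8q:
  (6, 0) → f = -54
  (7/5, 23/10) → f = 29/5
  (1/4, 0) → f = -9/4

The minimum is at (6, 0). Substituting into each constraint, equality holds for (ii) and (v); the remaining constraints have slack.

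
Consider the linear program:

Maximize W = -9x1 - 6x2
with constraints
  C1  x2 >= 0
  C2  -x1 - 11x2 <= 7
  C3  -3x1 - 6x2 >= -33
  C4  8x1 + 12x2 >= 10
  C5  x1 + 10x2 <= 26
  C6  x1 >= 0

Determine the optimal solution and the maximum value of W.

x1 = 0, x2 = 5/6, maximum W = -5

Feasible corners and W = -9x1 - 6x2:
  (11, 0) → W = -99
  (5/4, 0) → W = -45/4
  (29/4, 15/8) → W = -153/2
  (0, 5/6) → W = -5
  (0, 13/5) → W = -78/5

The optimum lies where 8x1 + 12x2 = 10 and x1 = 0.
Solving simultaneously gives x1 = 0, x2 = 5/6.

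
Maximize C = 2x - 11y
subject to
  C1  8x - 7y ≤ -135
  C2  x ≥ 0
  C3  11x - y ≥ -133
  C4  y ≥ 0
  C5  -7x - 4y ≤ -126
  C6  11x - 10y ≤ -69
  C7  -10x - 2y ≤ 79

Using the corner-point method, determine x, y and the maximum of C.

Extreme points and C = 2x - 11y:
  (38/9, 217/9) → C = -2311/9
  (0, 133) → C = -1463
  (0, 63/2) → C = -693/2
The feasible region is unbounded (it extends along (1, 11), (7, 8)), but C strictly decreases along every unbounded feasible direction, so there is no improving ray and the maximum is attained at a vertex.

The optimum lies where 8x - 7y = -135 and -7x - 4y = -126.
Solving simultaneously gives x = 38/9, y = 217/9.

x = 38/9, y = 217/9, maximum C = -2311/9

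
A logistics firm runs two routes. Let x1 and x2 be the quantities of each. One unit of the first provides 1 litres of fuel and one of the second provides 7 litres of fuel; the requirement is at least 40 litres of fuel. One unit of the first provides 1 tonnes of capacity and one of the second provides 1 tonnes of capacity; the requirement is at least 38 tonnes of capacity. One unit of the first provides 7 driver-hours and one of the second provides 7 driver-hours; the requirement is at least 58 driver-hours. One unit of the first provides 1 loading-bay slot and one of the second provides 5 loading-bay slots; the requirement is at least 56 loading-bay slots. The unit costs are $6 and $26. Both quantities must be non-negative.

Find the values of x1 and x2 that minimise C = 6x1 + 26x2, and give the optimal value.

x1 = 67/2, x2 = 9/2, minimum C = 318

Extreme points and C = 6x1 + 26x2:
  (0, 38) → C = 988
  (56, 0) → C = 336
  (67/2, 9/2) → C = 318
The feasible region is unbounded (it extends along (0, 1), (1, 0)), but C strictly increases along every unbounded feasible direction, so there is no improving ray and the minimum is attained at a vertex.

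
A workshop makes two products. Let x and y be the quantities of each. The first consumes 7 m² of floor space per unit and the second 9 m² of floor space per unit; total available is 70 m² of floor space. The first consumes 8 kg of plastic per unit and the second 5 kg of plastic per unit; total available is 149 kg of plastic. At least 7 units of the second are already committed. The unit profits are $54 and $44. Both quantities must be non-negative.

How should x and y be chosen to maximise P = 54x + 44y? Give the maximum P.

x = 1, y = 7, maximum P = 362

Corner points and P = 54x + 44y:
  (0, 70/9) → P = 3080/9
  (0, 7) → P = 308
  (1, 7) → P = 362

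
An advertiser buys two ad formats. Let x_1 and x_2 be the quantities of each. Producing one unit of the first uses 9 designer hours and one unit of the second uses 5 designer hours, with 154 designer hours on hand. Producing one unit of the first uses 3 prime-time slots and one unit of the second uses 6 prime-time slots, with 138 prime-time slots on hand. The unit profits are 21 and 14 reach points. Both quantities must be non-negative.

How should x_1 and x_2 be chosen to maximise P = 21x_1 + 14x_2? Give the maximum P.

x_1 = 6, x_2 = 20, maximum P = 406

Feasible corners and P = 21x_1 + 14x_2:
  (0, 0) → P = 0
  (0, 23) → P = 322
  (154/9, 0) → P = 1078/3
  (6, 20) → P = 406

The binding constraints are 9x_1 + 5x_2 = 154 and 3x_1 + 6x_2 = 138.
Solving simultaneously gives x_1 = 6, x_2 = 20.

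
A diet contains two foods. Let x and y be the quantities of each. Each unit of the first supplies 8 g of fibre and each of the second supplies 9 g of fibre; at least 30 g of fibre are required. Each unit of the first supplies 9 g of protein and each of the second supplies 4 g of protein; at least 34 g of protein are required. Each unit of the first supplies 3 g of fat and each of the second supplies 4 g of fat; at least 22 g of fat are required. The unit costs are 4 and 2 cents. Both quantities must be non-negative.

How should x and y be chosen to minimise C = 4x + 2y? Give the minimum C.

x = 2, y = 4, minimum C = 16

Corner points and C = 4x + 2y:
  (0, 17/2) → C = 17
  (22/3, 0) → C = 88/3
  (2, 4) → C = 16
The feasible region is unbounded (it extends along (0, 1), (1, 0)), but C strictly increases along every unbounded feasible direction, so there is no improving ray and the minimum is attained at a vertex.

The binding constraints are 9x + 4y = 34 and 3x + 4y = 22.
Solving simultaneously gives x = 2, y = 4.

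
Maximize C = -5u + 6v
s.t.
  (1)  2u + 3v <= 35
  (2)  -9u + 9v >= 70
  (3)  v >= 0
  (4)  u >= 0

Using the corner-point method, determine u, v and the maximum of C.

u = 0, v = 35/3, maximum C = 70

Corner points and C = -5u + 6v:
  (7/3, 91/9) → C = 49
  (0, 35/3) → C = 70
  (0, 70/9) → C = 140/3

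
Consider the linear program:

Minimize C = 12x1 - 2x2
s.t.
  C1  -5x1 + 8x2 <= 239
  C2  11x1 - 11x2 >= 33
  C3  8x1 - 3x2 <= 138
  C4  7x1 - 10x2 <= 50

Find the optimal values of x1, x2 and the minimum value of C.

Vertices and C = 12x1 - 2x2:
  (129/5, 114/5) → C = 264
  (-20/3, -29/3) → C = -182/3
  (1230/59, 566/59) → C = 13628/59

x1 = -20/3, x2 = -29/3, minimum C = -182/3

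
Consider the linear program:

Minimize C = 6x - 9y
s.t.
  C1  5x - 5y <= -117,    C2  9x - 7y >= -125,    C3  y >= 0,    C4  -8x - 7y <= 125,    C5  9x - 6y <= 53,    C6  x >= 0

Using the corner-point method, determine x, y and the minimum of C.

x = 1121/9, y = 178, minimum C = -2564/3

Corner points and C = 6x - 9y:
  (97/5, 214/5) → C = -1344/5
  (967/15, 1318/15) → C = -404
  (1121/9, 178) → C = -2564/3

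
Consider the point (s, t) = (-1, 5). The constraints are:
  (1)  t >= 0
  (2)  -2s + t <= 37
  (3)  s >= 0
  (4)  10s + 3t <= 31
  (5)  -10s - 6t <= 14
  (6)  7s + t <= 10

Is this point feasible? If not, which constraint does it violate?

not feasible — violates (3)

Constraint (3): s = -1, which is not ≥ 0. All other constraints are satisfied.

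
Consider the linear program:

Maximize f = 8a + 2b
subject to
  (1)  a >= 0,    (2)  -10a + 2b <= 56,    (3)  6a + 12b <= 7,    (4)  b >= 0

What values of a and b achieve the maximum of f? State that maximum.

Feasible corners and f = 8a + 2b:
  (0, 7/12) → f = 7/6
  (0, 0) → f = 0
  (7/6, 0) → f = 28/3

The binding constraints are 6a + 12b = 7 and b = 0.
Solving simultaneously gives a = 7/6, b = 0.

a = 7/6, b = 0, maximum f = 28/3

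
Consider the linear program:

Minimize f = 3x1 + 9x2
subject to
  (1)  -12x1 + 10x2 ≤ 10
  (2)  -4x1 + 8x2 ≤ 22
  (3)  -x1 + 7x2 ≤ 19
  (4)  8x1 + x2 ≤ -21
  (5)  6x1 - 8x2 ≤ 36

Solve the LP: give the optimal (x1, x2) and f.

x1 = -110/9, x2 = -41/3, minimum f = -479/3

Corner points and f = 3x1 + 9x2:
  (-55/23, -43/23) → f = -24
  (-110/9, -41/3) → f = -479/3
  (-66/35, -207/35) → f = -2061/35

The binding constraints are -12x1 + 10x2 = 10 and 6x1 - 8x2 = 36.
Solving simultaneously gives x1 = -110/9, x2 = -41/3.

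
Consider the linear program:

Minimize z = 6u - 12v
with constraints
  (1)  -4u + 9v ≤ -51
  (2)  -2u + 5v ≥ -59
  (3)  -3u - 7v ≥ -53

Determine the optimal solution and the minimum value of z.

Feasible corners and z = 6u - 12v:
  (-138, -67) → z = -24
  (834/55, 59/55) → z = 4296/55
  (678/29, -71/29) → z = 4920/29

u = -138, v = -67, minimum z = -24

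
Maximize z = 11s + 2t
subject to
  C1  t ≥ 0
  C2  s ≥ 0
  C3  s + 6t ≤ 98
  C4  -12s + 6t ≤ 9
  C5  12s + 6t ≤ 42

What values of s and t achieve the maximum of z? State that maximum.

s = 7/2, t = 0, maximum z = 77/2

Corner points and z = 11s + 2t:
  (0, 0) → z = 0
  (7/2, 0) → z = 77/2
  (0, 3/2) → z = 3
  (11/8, 17/4) → z = 189/8

The optimum lies where t = 0 and 12s + 6t = 42.
Solving simultaneously gives s = 7/2, t = 0.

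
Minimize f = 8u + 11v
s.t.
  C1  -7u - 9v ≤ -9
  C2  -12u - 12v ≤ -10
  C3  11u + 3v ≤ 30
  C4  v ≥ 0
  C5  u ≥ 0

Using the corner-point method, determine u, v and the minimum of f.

u = 9/7, v = 0, minimum f = 72/7

Vertices and f = 8u + 11v:
  (9/7, 0) → f = 72/7
  (0, 1) → f = 11
  (30/11, 0) → f = 240/11
  (0, 10) → f = 110

The optimum lies where -7u - 9v = -9 and v = 0.
Solving simultaneously gives u = 9/7, v = 0.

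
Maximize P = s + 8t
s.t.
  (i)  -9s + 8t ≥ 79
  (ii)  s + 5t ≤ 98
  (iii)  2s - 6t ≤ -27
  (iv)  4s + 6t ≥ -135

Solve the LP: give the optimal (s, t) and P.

s = -1263/14, t = 527/14, maximum P = 2953/14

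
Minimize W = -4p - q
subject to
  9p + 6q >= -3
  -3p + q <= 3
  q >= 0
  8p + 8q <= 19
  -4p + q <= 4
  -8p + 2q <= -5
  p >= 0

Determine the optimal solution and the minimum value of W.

Corner points and W = -4p - q:
  (19/8, 0) → W = -19/2
  (5/8, 0) → W = -5/2
  (39/40, 7/5) → W = -53/10

The optimum lies where q = 0 and 8p + 8q = 19.
Solving simultaneously gives p = 19/8, q = 0.

p = 19/8, q = 0, minimum W = -19/2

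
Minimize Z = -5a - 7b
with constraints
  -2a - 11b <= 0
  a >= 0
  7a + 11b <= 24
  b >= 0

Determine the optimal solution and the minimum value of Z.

Extreme points and Z = -5a - 7b:
  (0, 0) → Z = 0
  (0, 24/11) → Z = -168/11
  (24/7, 0) → Z = -120/7

At the optimal vertex, 7a + 11b = 24 and b = 0.
Solving simultaneously gives a = 24/7, b = 0.

a = 24/7, b = 0, minimum Z = -120/7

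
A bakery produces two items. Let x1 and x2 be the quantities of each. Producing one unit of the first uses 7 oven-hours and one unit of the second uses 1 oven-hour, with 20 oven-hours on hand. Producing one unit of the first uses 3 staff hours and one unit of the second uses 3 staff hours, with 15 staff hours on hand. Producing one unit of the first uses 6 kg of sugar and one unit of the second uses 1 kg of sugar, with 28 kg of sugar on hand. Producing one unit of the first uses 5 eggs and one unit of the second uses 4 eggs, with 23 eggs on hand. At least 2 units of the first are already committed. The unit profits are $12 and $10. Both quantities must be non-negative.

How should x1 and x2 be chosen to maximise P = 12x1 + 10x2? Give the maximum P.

x1 = 5/2, x2 = 5/2, maximum P = 55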